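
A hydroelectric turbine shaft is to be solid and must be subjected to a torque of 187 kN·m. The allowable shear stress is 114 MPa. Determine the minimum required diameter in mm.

For a solid shaft τ_max = 16T/(πd³), so d = (16T/(π τ_allow))^(1/3) = (16·187000/(π·1.14×10^8))^(1/3) = 0.2029 m.

203 mm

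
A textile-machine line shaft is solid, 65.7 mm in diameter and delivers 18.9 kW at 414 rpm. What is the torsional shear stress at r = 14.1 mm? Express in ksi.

0.487 ksi

ω = 2π·414/60 = 43.35 rad/s, so T = P/ω = 18.9×10³ / 43.35 = 435.9 N·m.
J = πd⁴/32 = π(0.0657)⁴/32 = 1.829×10^-6 m⁴.
Shear stress varies linearly with radius: τ = T·r/J = 435.9 × 0.0141 / 1.829×10^-6 = 3.360×10^6 Pa.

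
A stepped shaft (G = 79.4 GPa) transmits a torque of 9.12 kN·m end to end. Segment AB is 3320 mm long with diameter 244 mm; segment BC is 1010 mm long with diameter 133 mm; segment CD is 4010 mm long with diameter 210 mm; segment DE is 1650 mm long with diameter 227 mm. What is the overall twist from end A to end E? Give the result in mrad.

8.01 mrad

J_AB = π(0.244)⁴/32 = 3.48×10^-4 m⁴; J_BC = π(0.133)⁴/32 = 3.07×10^-5 m⁴; J_CD = π(0.210)⁴/32 = 1.91×10^-4 m⁴; J_DE = π(0.227)⁴/32 = 2.61×10^-4 m⁴.
θ = (T/G)·Σ L_i/J_i = (9120/79.4×10⁹)·(3.32/3.48×10^-4 + 1.01/3.07×10^-5 + 4.01/1.91×10^-4 + 1.65/2.61×10^-4) = 8.012×10^-3 rad.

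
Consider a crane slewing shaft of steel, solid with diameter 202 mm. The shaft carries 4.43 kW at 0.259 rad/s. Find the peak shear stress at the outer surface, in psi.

ω = 0.259 rad/s, so T = P/ω = 4.43×10³ / 0.2590 = 17100 N·m.
J = πd⁴/32 = π(0.202)⁴/32 = 1.635×10^-4 m⁴.
τ_max = T·r/J = 17100 × 0.101 / 1.635×10^-4 = 1.057×10^7 Pa.

1530 psi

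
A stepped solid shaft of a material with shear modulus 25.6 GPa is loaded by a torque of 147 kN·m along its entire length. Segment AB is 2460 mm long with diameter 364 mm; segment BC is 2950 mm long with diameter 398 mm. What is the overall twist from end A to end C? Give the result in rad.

0.0151 rad

J_AB = π(0.364)⁴/32 = 1.72×10^-3 m⁴; J_BC = π(0.398)⁴/32 = 2.46×10^-3 m⁴.
θ = (T/G)·Σ L_i/J_i = (147000/25.6×10⁹)·(2.46/1.72×10^-3 + 2.95/2.46×10^-3) = 0.01507 rad.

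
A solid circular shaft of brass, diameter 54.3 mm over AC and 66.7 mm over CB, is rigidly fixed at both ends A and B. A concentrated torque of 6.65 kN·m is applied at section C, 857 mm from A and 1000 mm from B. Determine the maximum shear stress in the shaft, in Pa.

7.55e7 Pa

Compatibility: T_A·a/J_AC = T_B·b/J_CB with T_A + T_B = T₀.
J_AC = 8.53×10^-7 m⁴, J_CB = 1.94×10^-6 m⁴, so T_A = T₀·(J_AC/a)/((J_AC/a)+(J_CB/b)) = 2253 N·m, T_B = 4397 N·m.
τ in each portion: τ_AC = 7.17×10^7 Pa, τ_CB = 7.55×10^7 Pa; maximum is in CB.
τ_max = T_CB·r/J = 4397·0.0334/1.94×10^-6 = 7.546×10^7 Pa.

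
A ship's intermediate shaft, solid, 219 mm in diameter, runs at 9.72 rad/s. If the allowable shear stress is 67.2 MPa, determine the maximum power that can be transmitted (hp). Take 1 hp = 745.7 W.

J = πd⁴/32 = π(0.219)⁴/32 = 2.258×10^-4 m⁴.
T_max = τ_allow·J/r = 6.72×10^7 × 2.258×10^-4 / 0.110 = 138600 N·m.
ω = 9.72 rad/s, so P_max = T_max·ω = 1.347×10^6 W.

1810 hp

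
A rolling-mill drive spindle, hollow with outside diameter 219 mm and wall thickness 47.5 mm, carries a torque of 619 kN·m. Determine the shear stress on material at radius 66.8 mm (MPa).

204 MPa

J = π(d_o⁴ − d_i⁴)/32 = π(0.219⁴ − 0.124⁴)/32 = 2.026×10^-4 m⁴.
Shear stress varies linearly with radius: τ = T·r/J = 619000 × 0.0668 / 2.026×10^-4 = 2.041×10^8 Pa.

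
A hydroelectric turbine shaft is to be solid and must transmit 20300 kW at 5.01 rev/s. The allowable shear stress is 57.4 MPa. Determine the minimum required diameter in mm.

ω = 2π·5.01 = 31.48 rad/s, so T = P/ω = 20300×10³ / 31.48 = 644900 N·m.
For a solid shaft τ_max = 16T/(πd³), so d = (16T/(π τ_allow))^(1/3) = (16·644900/(π·5.74×10^7))^(1/3) = 0.3853 m.

385 mm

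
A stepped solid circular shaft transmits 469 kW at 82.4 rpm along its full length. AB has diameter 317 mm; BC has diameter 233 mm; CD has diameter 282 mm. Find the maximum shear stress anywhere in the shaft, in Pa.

ω = 2π·82.4/60 = 8.629 rad/s, so T = P/ω = 469×10³ / 8.629 = 54350 N·m.
Under the same torque, τ_max = 16T/(πd³) is largest where d is smallest — segment BC (d = 233 mm).
τ_max = 16·54350/(π·(0.233)³) = 2.188×10^7 Pa.

2.19e7 Pa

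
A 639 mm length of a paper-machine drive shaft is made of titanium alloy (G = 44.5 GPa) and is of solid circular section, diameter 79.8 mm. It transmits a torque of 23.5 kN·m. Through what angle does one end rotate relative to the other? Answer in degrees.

4.86°

J = πd⁴/32 = π(0.0798)⁴/32 = 3.981×10^-6 m⁴.
θ = T·L/(G·J) = 23500 × 0.639 / (44.5×10⁹ × 3.981×10^-6) = 0.08476 rad.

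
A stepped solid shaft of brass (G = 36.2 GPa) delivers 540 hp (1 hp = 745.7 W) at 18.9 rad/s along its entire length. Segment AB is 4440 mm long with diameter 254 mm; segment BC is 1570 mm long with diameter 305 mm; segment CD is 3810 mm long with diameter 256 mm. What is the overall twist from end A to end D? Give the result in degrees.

0.733°

ω = 18.9 rad/s, so T = P/ω = 540×745.7 / 18.90 = 21310 N·m.
J_AB = π(0.254)⁴/32 = 4.09×10^-4 m⁴; J_BC = π(0.305)⁴/32 = 8.50×10^-4 m⁴; J_CD = π(0.256)⁴/32 = 4.22×10^-4 m⁴.
θ = (T/G)·Σ L_i/J_i = (21310/36.2×10⁹)·(4.44/4.09×10^-4 + 1.57/8.50×10^-4 + 3.81/4.22×10^-4) = 0.01280 rad.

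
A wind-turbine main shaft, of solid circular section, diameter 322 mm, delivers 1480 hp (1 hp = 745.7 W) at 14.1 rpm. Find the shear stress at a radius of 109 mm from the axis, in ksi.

11.2 ksi

ω = 2π·14.1/60 = 1.477 rad/s, so T = P/ω = 1480×745.7 / 1.477 = 747400 N·m.
J = πd⁴/32 = π(0.322)⁴/32 = 1.055×10^-3 m⁴.
Shear stress varies linearly with radius: τ = T·r/J = 747400 × 0.109 / 1.055×10^-3 = 7.719×10^7 Pa.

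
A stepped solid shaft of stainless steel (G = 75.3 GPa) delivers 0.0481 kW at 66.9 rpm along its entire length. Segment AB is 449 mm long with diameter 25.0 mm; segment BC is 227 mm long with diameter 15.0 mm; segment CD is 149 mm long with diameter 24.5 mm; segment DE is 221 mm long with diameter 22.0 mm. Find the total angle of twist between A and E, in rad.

0.00649 rad

ω = 2π·66.9/60 = 7.006 rad/s, so T = P/ω = 0.0481×10³ / 7.006 = 6.866 N·m.
J_AB = π(0.0250)⁴/32 = 3.83×10^-8 m⁴; J_BC = π(0.0150)⁴/32 = 4.97×10^-9 m⁴; J_CD = π(0.0245)⁴/32 = 3.54×10^-8 m⁴; J_DE = π(0.0220)⁴/32 = 2.30×10^-8 m⁴.
θ = (T/G)·Σ L_i/J_i = (6.866/75.3×10⁹)·(0.449/3.83×10^-8 + 0.227/4.97×10^-9 + 0.149/3.54×10^-8 + 0.221/2.30×10^-8) = 6.492×10^-3 rad.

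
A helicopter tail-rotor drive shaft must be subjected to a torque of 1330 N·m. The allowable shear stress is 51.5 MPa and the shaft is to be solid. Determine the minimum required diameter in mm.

For a solid shaft τ_max = 16T/(πd³), so d = (16T/(π τ_allow))^(1/3) = (16·1330/(π·5.15×10^7))^(1/3) = 0.05086 m.

50.9 mm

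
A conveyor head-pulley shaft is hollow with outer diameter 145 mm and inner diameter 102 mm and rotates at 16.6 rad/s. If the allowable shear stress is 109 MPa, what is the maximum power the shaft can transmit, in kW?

J = π(d_o⁴ − d_i⁴)/32 = π(0.145⁴ − 0.102⁴)/32 = 3.277×10^-5 m⁴.
T_max = τ_allow·J/r = 1.09×10^8 × 3.277×10^-5 / 0.0725 = 49270 N·m.
ω = 16.6 rad/s, so P_max = T_max·ω = 8.179×10^5 W.

818 kW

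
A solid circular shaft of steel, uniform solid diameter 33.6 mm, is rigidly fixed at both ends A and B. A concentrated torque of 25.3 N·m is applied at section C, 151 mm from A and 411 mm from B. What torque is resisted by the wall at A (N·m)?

With uniform GJ and both ends fixed, compatibility θ_AC = θ_CB gives T_A·a = T_B·b, together with T_A + T_B = T₀.
T_A = T₀·b/(a+b) = 25.30·411/562.0 = 18.50 N·m; T_B = 6.798 N·m.

18.5 N·m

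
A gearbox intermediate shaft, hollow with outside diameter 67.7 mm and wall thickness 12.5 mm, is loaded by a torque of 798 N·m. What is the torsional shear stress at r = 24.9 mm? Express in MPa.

J = π(d_o⁴ − d_i⁴)/32 = π(0.0677⁴ − 0.0427⁴)/32 = 1.736×10^-6 m⁴.
Shear stress varies linearly with radius: τ = T·r/J = 798.0 × 0.0249 / 1.736×10^-6 = 1.145×10^7 Pa.

11.4 MPa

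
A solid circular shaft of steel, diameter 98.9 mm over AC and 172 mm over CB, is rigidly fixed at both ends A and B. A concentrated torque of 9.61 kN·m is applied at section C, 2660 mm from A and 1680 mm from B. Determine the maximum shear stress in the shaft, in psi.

1300 psi

Compatibility: T_A·a/J_AC = T_B·b/J_CB with T_A + T_B = T₀.
J_AC = 9.39×10^-6 m⁴, J_CB = 8.59×10^-5 m⁴, so T_A = T₀·(J_AC/a)/((J_AC/a)+(J_CB/b)) = 620.6 N·m, T_B = 8989 N·m.
τ in each portion: τ_AC = 3.27×10^6 Pa, τ_CB = 9.00×10^6 Pa; maximum is in CB.
τ_max = T_CB·r/J = 8989·0.0860/8.59×10^-5 = 8.997×10^6 Pa.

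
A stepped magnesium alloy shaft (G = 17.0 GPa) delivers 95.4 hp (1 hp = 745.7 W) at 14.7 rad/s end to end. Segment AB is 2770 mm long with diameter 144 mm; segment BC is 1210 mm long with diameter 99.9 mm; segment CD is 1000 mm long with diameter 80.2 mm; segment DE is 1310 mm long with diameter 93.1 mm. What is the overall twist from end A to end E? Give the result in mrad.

ω = 14.7 rad/s, so T = P/ω = 95.4×745.7 / 14.70 = 4839 N·m.
J_AB = π(0.144)⁴/32 = 4.22×10^-5 m⁴; J_BC = π(0.0999)⁴/32 = 9.78×10^-6 m⁴; J_CD = π(0.0802)⁴/32 = 4.06×10^-6 m⁴; J_DE = π(0.0931)⁴/32 = 7.38×10^-6 m⁴.
θ = (T/G)·Σ L_i/J_i = (4839/17.0×10⁹)·(2.77/4.22×10^-5 + 1.21/9.78×10^-6 + 1.00/4.06×10^-6 + 1.31/7.38×10^-6) = 0.1746 rad.

175 mrad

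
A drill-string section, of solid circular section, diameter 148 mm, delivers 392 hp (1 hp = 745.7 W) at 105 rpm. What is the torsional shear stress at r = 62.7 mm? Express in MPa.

ω = 2π·105/60 = 11.00 rad/s, so T = P/ω = 392×745.7 / 11.00 = 26580 N·m.
J = πd⁴/32 = π(0.148)⁴/32 = 4.710×10^-5 m⁴.
Shear stress varies linearly with radius: τ = T·r/J = 26580 × 0.0627 / 4.710×10^-5 = 3.539×10^7 Pa.

35.4 MPa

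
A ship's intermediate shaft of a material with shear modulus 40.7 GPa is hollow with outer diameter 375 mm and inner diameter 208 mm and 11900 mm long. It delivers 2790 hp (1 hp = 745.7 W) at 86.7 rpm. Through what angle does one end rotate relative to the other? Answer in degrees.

ω = 2π·86.7/60 = 9.079 rad/s, so T = P/ω = 2790×745.7 / 9.079 = 229200 N·m.
J = π(d_o⁴ − d_i⁴)/32 = π(0.375⁴ − 0.208⁴)/32 = 1.758×10^-3 m⁴.
θ = T·L/(G·J) = 229200 × 11.9 / (40.7×10⁹ × 1.758×10^-3) = 0.03812 rad.

2.18°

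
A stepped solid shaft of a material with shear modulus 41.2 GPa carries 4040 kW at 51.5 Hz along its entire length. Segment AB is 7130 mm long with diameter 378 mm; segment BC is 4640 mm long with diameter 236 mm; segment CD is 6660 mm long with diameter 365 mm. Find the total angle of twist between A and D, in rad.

ω = 2π·51.5 = 323.6 rad/s, so T = P/ω = 4040×10³ / 323.6 = 12490 N·m.
J_AB = π(0.378)⁴/32 = 2.00×10^-3 m⁴; J_BC = π(0.236)⁴/32 = 3.05×10^-4 m⁴; J_CD = π(0.365)⁴/32 = 1.74×10^-3 m⁴.
θ = (T/G)·Σ L_i/J_i = (12490/41.2×10⁹)·(7.13/2.00×10^-3 + 4.64/3.05×10^-4 + 6.66/1.74×10^-3) = 6.853×10^-3 rad.

0.00685 rad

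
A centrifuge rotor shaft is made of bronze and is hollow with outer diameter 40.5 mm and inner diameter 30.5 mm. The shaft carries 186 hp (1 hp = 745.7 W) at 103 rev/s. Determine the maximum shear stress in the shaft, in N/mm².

24.2 N/mm²

ω = 2π·103 = 647.2 rad/s, so T = P/ω = 186×745.7 / 647.2 = 214.3 N·m.
J = π(d_o⁴ − d_i⁴)/32 = π(0.0405⁴ − 0.0305⁴)/32 = 1.792×10^-7 m⁴.
τ_max = T·r/J = 214.3 × 0.0203 / 1.792×10^-7 = 2.422×10^7 Pa.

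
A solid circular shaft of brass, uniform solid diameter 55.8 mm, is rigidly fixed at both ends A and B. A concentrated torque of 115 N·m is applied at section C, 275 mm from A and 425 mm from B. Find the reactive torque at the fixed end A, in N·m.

With uniform GJ and both ends fixed, compatibility θ_AC = θ_CB gives T_A·a = T_B·b, together with T_A + T_B = T₀.
T_A = T₀·b/(a+b) = 115.0·425/700.0 = 69.82 N·m; T_B = 45.18 N·m.

69.8 N·m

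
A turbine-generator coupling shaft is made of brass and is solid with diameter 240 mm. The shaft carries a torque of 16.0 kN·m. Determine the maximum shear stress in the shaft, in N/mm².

J = πd⁴/32 = π(0.240)⁴/32 = 3.257×10^-4 m⁴.
τ_max = T·r/J = 16000 × 0.120 / 3.257×10^-4 = 5.895×10^6 Pa.

5.89 N/mm²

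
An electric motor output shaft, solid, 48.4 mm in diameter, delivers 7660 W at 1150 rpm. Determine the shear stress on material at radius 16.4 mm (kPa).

ω = 2π·1150/60 = 120.4 rad/s, so T = P/ω = 7660 / 120.4 = 63.61 N·m.
J = πd⁴/32 = π(0.0484)⁴/32 = 5.387×10^-7 m⁴.
Shear stress varies linearly with radius: τ = T·r/J = 63.61 × 0.0164 / 5.387×10^-7 = 1.936×10^6 Pa.

1940 kPa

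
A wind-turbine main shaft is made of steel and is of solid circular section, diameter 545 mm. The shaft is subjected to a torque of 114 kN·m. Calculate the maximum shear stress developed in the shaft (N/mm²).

J = πd⁴/32 = π(0.545)⁴/32 = 8.661×10^-3 m⁴.
τ_max = T·r/J = 114000 × 0.273 / 8.661×10^-3 = 3.587×10^6 Pa.

3.59 N/mm²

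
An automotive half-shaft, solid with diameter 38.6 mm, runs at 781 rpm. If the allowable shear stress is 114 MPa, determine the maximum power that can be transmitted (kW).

J = πd⁴/32 = π(0.0386)⁴/32 = 2.179×10^-7 m⁴.
T_max = τ_allow·J/r = 1.14×10^8 × 2.179×10^-7 / 0.0193 = 1287 N·m.
ω = 2π·781/60 = 81.79 rad/s, so P_max = T_max·ω = 1.053×10^5 W.

105 kW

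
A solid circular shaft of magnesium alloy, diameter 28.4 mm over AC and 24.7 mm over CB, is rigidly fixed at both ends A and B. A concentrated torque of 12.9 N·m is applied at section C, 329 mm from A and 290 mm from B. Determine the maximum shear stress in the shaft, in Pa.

1.74e6 Pa

Compatibility: T_A·a/J_AC = T_B·b/J_CB with T_A + T_B = T₀.
J_AC = 6.39×10^-8 m⁴, J_CB = 3.65×10^-8 m⁴, so T_A = T₀·(J_AC/a)/((J_AC/a)+(J_CB/b)) = 7.822 N·m, T_B = 5.078 N·m.
τ in each portion: τ_AC = 1.74×10^6 Pa, τ_CB = 1.72×10^6 Pa; maximum is in AC.
τ_max = T_AC·r/J = 7.822·0.0142/6.39×10^-8 = 1.739×10^6 Pa.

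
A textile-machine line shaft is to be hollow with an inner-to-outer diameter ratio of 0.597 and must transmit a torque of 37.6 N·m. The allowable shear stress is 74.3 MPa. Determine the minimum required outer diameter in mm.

14.3 mm

For a hollow shaft with d_i/d_o = 0.597: τ_max = 16T/(π d_o³ (1−k⁴)), so d_o = [16T/(π τ_allow (1−k⁴))]^(1/3) = [16·37.60/(π·7.43×10^7·0.8730)]^(1/3) = 0.01435 m.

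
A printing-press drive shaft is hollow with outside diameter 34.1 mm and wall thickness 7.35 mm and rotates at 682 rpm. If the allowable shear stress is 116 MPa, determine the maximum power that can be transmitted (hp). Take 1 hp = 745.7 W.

J = π(d_o⁴ − d_i⁴)/32 = π(0.0341⁴ − 0.0194⁴)/32 = 1.188×10^-7 m⁴.
T_max = τ_allow·J/r = 1.16×10^8 × 1.188×10^-7 / 0.0170 = 808.5 N·m.
ω = 2π·682/60 = 71.42 rad/s, so P_max = T_max·ω = 5.774×10^4 W.

77.4 hp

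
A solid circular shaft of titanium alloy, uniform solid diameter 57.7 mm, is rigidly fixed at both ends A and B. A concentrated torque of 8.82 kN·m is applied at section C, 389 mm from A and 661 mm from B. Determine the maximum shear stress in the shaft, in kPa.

With uniform GJ and both ends fixed, compatibility θ_AC = θ_CB gives T_A·a = T_B·b, together with T_A + T_B = T₀.
T_A = T₀·b/(a+b) = 8820·661/1050 = 5552 N·m; T_B = 3268 N·m.
τ in each portion: τ_AC = 1.47×10^8 Pa, τ_CB = 8.66×10^7 Pa; maximum is in AC.
τ_max = T_AC·r/J = 5552·0.0289/1.09×10^-6 = 1.472×10^8 Pa.

147000 kPa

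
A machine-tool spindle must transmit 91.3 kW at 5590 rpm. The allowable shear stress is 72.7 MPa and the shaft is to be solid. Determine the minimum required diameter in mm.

22.2 mm

ω = 2π·5590/60 = 585.4 rad/s, so T = P/ω = 91.3×10³ / 585.4 = 156.0 N·m.
For a solid shaft τ_max = 16T/(πd³), so d = (16T/(π τ_allow))^(1/3) = (16·156.0/(π·7.27×10^7))^(1/3) = 0.02219 m.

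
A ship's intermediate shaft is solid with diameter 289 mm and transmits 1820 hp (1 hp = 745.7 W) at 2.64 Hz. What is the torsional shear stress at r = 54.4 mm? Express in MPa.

ω = 2π·2.64 = 16.59 rad/s, so T = P/ω = 1820×745.7 / 16.59 = 81820 N·m.
J = πd⁴/32 = π(0.289)⁴/32 = 6.848×10^-4 m⁴.
Shear stress varies linearly with radius: τ = T·r/J = 81820 × 0.0544 / 6.848×10^-4 = 6.499×10^6 Pa.

6.50 MPa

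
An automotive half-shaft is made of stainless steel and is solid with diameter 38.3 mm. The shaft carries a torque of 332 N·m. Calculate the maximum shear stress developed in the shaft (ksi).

J = πd⁴/32 = π(0.0383)⁴/32 = 2.112×10^-7 m⁴.
τ_max = T·r/J = 332.0 × 0.0191 / 2.112×10^-7 = 3.010×10^7 Pa.

4.37 ksi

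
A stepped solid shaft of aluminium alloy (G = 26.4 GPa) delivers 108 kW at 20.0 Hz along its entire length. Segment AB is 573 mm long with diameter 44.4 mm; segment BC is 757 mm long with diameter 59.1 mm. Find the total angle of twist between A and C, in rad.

ω = 2π·20.0 = 125.7 rad/s, so T = P/ω = 108×10³ / 125.7 = 859.4 N·m.
J_AB = π(0.0444)⁴/32 = 3.82×10^-7 m⁴; J_BC = π(0.0591)⁴/32 = 1.20×10^-6 m⁴.
θ = (T/G)·Σ L_i/J_i = (859.4/26.4×10⁹)·(0.573/3.82×10^-7 + 0.757/1.20×10^-6) = 0.06947 rad.

0.0695 rad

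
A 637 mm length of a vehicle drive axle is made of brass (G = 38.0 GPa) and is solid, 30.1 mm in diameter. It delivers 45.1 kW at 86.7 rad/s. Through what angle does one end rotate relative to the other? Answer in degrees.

ω = 86.7 rad/s, so T = P/ω = 45.1×10³ / 86.70 = 520.2 N·m.
J = πd⁴/32 = π(0.0301)⁴/32 = 8.059×10^-8 m⁴.
θ = T·L/(G·J) = 520.2 × 0.637 / (38.0×10⁹ × 8.059×10^-8) = 0.1082 rad.

6.20°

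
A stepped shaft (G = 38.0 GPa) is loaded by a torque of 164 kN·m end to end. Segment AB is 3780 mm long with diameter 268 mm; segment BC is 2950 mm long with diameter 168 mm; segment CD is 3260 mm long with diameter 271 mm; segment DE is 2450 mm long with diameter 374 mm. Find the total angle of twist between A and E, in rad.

0.227 rad

J_AB = π(0.268)⁴/32 = 5.06×10^-4 m⁴; J_BC = π(0.168)⁴/32 = 7.82×10^-5 m⁴; J_CD = π(0.271)⁴/32 = 5.30×10^-4 m⁴; J_DE = π(0.374)⁴/32 = 1.92×10^-3 m⁴.
θ = (T/G)·Σ L_i/J_i = (164000/38.0×10⁹)·(3.78/5.06×10^-4 + 2.95/7.82×10^-5 + 3.26/5.30×10^-4 + 2.45/1.92×10^-3) = 0.2271 rad.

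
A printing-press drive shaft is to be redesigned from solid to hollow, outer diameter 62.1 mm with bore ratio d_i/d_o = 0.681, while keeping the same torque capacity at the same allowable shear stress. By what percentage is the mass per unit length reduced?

37.0 %

Equal τ_max and T ⇒ the solid shaft needs d_s³ = d_o³(1−k⁴), so d_s = 62.1·(1−0.681⁴)^(1/3) = 57.28 mm.
Area ratio A_h/A_s = d_o²(1−k²)/d_s² = (1−k²)/(1−k⁴)^(2/3) = 0.6302.
Mass saving = 1 − 0.6302 = 37.0 %.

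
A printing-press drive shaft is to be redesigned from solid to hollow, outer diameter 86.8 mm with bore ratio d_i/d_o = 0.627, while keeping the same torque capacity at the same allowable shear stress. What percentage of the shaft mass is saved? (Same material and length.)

32.1 %

Equal τ_max and T ⇒ the solid shaft needs d_s³ = d_o³(1−k⁴), so d_s = 86.8·(1−0.627⁴)^(1/3) = 82.08 mm.
Area ratio A_h/A_s = d_o²(1−k²)/d_s² = (1−k²)/(1−k⁴)^(2/3) = 0.6787.
Mass saving = 1 − 0.6787 = 32.1 %.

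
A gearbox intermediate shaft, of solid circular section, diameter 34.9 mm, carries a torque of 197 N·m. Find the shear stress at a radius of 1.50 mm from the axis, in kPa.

2030 kPa

J = πd⁴/32 = π(0.0349)⁴/32 = 1.456×10^-7 m⁴.
Shear stress varies linearly with radius: τ = T·r/J = 197.0 × 0.00150 / 1.456×10^-7 = 2.029×10^6 Pa.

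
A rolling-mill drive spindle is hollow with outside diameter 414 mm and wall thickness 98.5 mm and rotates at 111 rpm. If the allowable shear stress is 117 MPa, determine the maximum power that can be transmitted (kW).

17500 kW

J = π(d_o⁴ − d_i⁴)/32 = π(0.414⁴ − 0.217⁴)/32 = 2.666×10^-3 m⁴.
T_max = τ_allow·J/r = 1.17×10^8 × 2.666×10^-3 / 0.207 = 1.507e6 N·m.
ω = 2π·111/60 = 11.62 rad/s, so P_max = T_max·ω = 1.752×10^7 W.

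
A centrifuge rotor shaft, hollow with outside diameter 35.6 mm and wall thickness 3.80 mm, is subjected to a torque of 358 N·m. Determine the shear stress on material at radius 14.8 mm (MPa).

54.4 MPa

J = π(d_o⁴ − d_i⁴)/32 = π(0.0356⁴ − 0.0280⁴)/32 = 9.734×10^-8 m⁴.
Shear stress varies linearly with radius: τ = T·r/J = 358.0 × 0.0148 / 9.734×10^-8 = 5.443×10^7 Pa.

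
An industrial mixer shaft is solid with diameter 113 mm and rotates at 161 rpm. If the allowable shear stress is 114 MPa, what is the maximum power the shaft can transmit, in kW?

J = πd⁴/32 = π(0.113)⁴/32 = 1.601×10^-5 m⁴.
T_max = τ_allow·J/r = 1.14×10^8 × 1.601×10^-5 / 0.0565 = 32300 N·m.
ω = 2π·161/60 = 16.86 rad/s, so P_max = T_max·ω = 5.445×10^5 W.

545 kW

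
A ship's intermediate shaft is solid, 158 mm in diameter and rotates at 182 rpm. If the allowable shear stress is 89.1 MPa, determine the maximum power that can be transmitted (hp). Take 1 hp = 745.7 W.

J = πd⁴/32 = π(0.158)⁴/32 = 6.118×10^-5 m⁴.
T_max = τ_allow·J/r = 8.91×10^7 × 6.118×10^-5 / 0.0790 = 69000 N·m.
ω = 2π·182/60 = 19.06 rad/s, so P_max = T_max·ω = 1.315×10^6 W.

1760 hp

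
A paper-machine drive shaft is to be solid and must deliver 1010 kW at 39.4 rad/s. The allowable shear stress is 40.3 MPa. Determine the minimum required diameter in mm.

148 mm

ω = 39.4 rad/s, so T = P/ω = 1010×10³ / 39.40 = 25630 N·m.
For a solid shaft τ_max = 16T/(πd³), so d = (16T/(π τ_allow))^(1/3) = (16·25630/(π·4.03×10^7))^(1/3) = 0.1480 m.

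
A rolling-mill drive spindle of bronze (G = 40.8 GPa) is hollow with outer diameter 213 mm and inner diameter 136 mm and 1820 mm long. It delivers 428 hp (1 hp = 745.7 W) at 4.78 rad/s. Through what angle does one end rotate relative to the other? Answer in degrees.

1.01°

ω = 4.78 rad/s, so T = P/ω = 428×745.7 / 4.780 = 66770 N·m.
J = π(d_o⁴ − d_i⁴)/32 = π(0.213⁴ − 0.136⁴)/32 = 1.685×10^-4 m⁴.
θ = T·L/(G·J) = 66770 × 1.82 / (40.8×10⁹ × 1.685×10^-4) = 0.01768 rad.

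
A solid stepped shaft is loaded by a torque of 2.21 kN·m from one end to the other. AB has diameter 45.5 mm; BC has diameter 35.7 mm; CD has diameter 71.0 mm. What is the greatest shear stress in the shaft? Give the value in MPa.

247 MPa

Under the same torque, τ_max = 16T/(πd³) is largest where d is smallest — segment BC (d = 35.7 mm).
τ_max = 16·2210/(π·(0.0357)³) = 2.474×10^8 Pa.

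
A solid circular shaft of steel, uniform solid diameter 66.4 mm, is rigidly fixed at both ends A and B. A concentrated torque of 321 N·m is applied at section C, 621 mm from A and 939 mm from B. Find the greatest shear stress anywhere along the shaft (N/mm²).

With uniform GJ and both ends fixed, compatibility θ_AC = θ_CB gives T_A·a = T_B·b, together with T_A + T_B = T₀.
T_A = T₀·b/(a+b) = 321.0·939/1560 = 193.2 N·m; T_B = 127.8 N·m.
τ in each portion: τ_AC = 3.36×10^6 Pa, τ_CB = 2.22×10^6 Pa; maximum is in AC.
τ_max = T_AC·r/J = 193.2·0.0332/1.91×10^-6 = 3.361×10^6 Pa.

3.36 N/mm²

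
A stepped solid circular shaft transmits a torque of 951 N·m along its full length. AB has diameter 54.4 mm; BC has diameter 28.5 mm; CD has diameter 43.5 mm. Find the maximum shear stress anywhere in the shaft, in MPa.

209 MPa

Under the same torque, τ_max = 16T/(πd³) is largest where d is smallest — segment BC (d = 28.5 mm).
τ_max = 16·951.0/(π·(0.0285)³) = 2.092×10^8 Pa.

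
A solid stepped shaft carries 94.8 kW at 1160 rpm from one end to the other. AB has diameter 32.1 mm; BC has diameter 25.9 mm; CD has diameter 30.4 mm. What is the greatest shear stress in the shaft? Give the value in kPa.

ω = 2π·1160/60 = 121.5 rad/s, so T = P/ω = 94.8×10³ / 121.5 = 780.4 N·m.
Under the same torque, τ_max = 16T/(πd³) is largest where d is smallest — segment BC (d = 25.9 mm).
τ_max = 16·780.4/(π·(0.0259)³) = 2.288×10^8 Pa.

229000 kPa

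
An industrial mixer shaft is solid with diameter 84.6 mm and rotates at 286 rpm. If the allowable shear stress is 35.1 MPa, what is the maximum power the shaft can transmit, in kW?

125 kW

J = πd⁴/32 = π(0.0846)⁴/32 = 5.029×10^-6 m⁴.
T_max = τ_allow·J/r = 3.51×10^7 × 5.029×10^-6 / 0.0423 = 4173 N·m.
ω = 2π·286/60 = 29.95 rad/s, so P_max = T_max·ω = 1.250×10^5 W.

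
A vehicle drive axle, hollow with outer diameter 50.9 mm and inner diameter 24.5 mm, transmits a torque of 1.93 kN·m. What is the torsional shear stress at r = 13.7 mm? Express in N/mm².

J = π(d_o⁴ − d_i⁴)/32 = π(0.0509⁴ − 0.0245⁴)/32 = 6.236×10^-7 m⁴.
Shear stress varies linearly with radius: τ = T·r/J = 1930 × 0.0137 / 6.236×10^-7 = 4.240×10^7 Pa.

42.4 N/mm²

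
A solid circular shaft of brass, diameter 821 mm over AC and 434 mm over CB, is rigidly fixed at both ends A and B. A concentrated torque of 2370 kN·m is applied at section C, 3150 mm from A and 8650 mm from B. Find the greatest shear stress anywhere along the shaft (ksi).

Compatibility: T_A·a/J_AC = T_B·b/J_CB with T_A + T_B = T₀.
J_AC = 0.0446 m⁴, J_CB = 3.48×10^-3 m⁴, so T_A = T₀·(J_AC/a)/((J_AC/a)+(J_CB/b)) = 2.304e6 N·m, T_B = 65530 N·m.
τ in each portion: τ_AC = 2.12×10^7 Pa, τ_CB = 4.08×10^6 Pa; maximum is in AC.
τ_max = T_AC·r/J = 2.304e6·0.410/0.0446 = 2.121×10^7 Pa.

3.08 ksi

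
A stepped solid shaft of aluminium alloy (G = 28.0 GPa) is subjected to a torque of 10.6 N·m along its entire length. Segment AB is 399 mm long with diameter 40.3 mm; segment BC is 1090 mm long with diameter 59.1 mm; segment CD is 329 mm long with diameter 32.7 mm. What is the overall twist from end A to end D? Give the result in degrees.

J_AB = π(0.0403)⁴/32 = 2.59×10^-7 m⁴; J_BC = π(0.0591)⁴/32 = 1.20×10^-6 m⁴; J_CD = π(0.0327)⁴/32 = 1.12×10^-7 m⁴.
θ = (T/G)·Σ L_i/J_i = (10.60/28.0×10⁹)·(0.399/2.59×10^-7 + 1.09/1.20×10^-6 + 0.329/1.12×10^-7) = 2.037×10^-3 rad.

0.117°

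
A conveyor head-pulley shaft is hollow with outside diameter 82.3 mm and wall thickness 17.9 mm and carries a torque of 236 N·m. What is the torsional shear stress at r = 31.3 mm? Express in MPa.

1.83 MPa

J = π(d_o⁴ − d_i⁴)/32 = π(0.0823⁴ − 0.0465⁴)/32 = 4.045×10^-6 m⁴.
Shear stress varies linearly with radius: τ = T·r/J = 236.0 × 0.0313 / 4.045×10^-6 = 1.826×10^6 Pa.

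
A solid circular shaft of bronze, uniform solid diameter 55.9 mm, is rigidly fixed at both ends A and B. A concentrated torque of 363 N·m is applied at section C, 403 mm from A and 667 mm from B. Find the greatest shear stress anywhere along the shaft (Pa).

With uniform GJ and both ends fixed, compatibility θ_AC = θ_CB gives T_A·a = T_B·b, together with T_A + T_B = T₀.
T_A = T₀·b/(a+b) = 363.0·667/1070 = 226.3 N·m; T_B = 136.7 N·m.
τ in each portion: τ_AC = 6.60×10^6 Pa, τ_CB = 3.99×10^6 Pa; maximum is in AC.
τ_max = T_AC·r/J = 226.3·0.0279/9.59×10^-7 = 6.598×10^6 Pa.

6.60e6 Pa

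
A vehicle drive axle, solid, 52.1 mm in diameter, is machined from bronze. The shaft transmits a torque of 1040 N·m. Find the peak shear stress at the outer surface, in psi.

J = πd⁴/32 = π(0.0521)⁴/32 = 7.234×10^-7 m⁴.
τ_max = T·r/J = 1040 × 0.0261 / 7.234×10^-7 = 3.745×10^7 Pa.

5430 psi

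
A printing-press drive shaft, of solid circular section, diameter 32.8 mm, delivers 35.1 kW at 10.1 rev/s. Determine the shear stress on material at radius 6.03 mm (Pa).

2.94e7 Pa

ω = 2π·10.1 = 63.46 rad/s, so T = P/ω = 35.1×10³ / 63.46 = 553.1 N·m.
J = πd⁴/32 = π(0.0328)⁴/32 = 1.136×10^-7 m⁴.
Shear stress varies linearly with radius: τ = T·r/J = 553.1 × 0.00603 / 1.136×10^-7 = 2.935×10^7 Pa.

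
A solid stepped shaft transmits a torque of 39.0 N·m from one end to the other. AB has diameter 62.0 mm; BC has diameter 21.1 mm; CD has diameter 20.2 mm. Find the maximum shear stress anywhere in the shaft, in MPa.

24.1 MPa

Under the same torque, τ_max = 16T/(πd³) is largest where d is smallest — segment CD (d = 20.2 mm).
τ_max = 16·39.00/(π·(0.0202)³) = 2.410×10^7 Pa.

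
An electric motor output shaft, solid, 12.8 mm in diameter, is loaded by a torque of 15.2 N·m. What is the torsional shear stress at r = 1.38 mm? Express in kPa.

J = πd⁴/32 = π(0.0128)⁴/32 = 2.635×10^-9 m⁴.
Shear stress varies linearly with radius: τ = T·r/J = 15.20 × 0.00138 / 2.635×10^-9 = 7.959×10^6 Pa.

7960 kPa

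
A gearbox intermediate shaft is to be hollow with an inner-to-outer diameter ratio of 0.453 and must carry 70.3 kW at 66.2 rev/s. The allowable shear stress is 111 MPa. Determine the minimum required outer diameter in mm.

ω = 2π·66.2 = 415.9 rad/s, so T = P/ω = 70.3×10³ / 415.9 = 169.0 N·m.
For a hollow shaft with d_i/d_o = 0.453: τ_max = 16T/(π d_o³ (1−k⁴)), so d_o = [16T/(π τ_allow (1−k⁴))]^(1/3) = [16·169.0/(π·1.11×10^8·0.9579)]^(1/3) = 0.02008 m.

20.1 mm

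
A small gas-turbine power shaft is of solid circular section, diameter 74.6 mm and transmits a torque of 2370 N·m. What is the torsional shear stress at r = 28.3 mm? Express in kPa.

22100 kPa

J = πd⁴/32 = π(0.0746)⁴/32 = 3.041×10^-6 m⁴.
Shear stress varies linearly with radius: τ = T·r/J = 2370 × 0.0283 / 3.041×10^-6 = 2.206×10^7 Pa.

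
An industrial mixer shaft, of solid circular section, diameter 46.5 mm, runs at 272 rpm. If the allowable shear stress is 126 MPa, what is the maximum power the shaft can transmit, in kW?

70.9 kW

J = πd⁴/32 = π(0.0465)⁴/32 = 4.590×10^-7 m⁴.
T_max = τ_allow·J/r = 1.26×10^8 × 4.590×10^-7 / 0.0232 = 2487 N·m.
ω = 2π·272/60 = 28.48 rad/s, so P_max = T_max·ω = 7.085×10^4 W.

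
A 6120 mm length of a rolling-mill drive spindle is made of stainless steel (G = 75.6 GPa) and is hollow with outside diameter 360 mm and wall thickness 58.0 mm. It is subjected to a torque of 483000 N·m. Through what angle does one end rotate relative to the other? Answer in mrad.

J = π(d_o⁴ − d_i⁴)/32 = π(0.360⁴ − 0.244⁴)/32 = 1.301×10^-3 m⁴.
θ = T·L/(G·J) = 483000 × 6.12 / (75.6×10⁹ × 1.301×10^-3) = 0.03005 rad.

30.1 mrad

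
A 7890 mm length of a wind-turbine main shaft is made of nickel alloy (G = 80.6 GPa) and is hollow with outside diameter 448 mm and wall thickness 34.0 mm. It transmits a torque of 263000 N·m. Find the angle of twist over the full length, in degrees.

0.773°

J = π(d_o⁴ − d_i⁴)/32 = π(0.448⁴ − 0.380⁴)/32 = 1.908×10^-3 m⁴.
θ = T·L/(G·J) = 263000 × 7.89 / (80.6×10⁹ × 1.908×10^-3) = 0.01350 rad.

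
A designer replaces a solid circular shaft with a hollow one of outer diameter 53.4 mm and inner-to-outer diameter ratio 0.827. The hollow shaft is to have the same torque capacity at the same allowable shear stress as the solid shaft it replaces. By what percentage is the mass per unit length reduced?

Equal τ_max and T ⇒ the solid shaft needs d_s³ = d_o³(1−k⁴), so d_s = 53.4·(1−0.827⁴)^(1/3) = 43.28 mm.
Area ratio A_h/A_s = d_o²(1−k²)/d_s² = (1−k²)/(1−k⁴)^(2/3) = 0.4813.
Mass saving = 1 − 0.4813 = 51.9 %.

51.9 %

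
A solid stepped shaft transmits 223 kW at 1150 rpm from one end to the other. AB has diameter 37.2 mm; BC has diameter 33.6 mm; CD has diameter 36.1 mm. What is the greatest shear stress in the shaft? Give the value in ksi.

ω = 2π·1150/60 = 120.4 rad/s, so T = P/ω = 223×10³ / 120.4 = 1852 N·m.
Under the same torque, τ_max = 16T/(πd³) is largest where d is smallest — segment BC (d = 33.6 mm).
τ_max = 16·1852/(π·(0.0336)³) = 2.486×10^8 Pa.

36.1 ksi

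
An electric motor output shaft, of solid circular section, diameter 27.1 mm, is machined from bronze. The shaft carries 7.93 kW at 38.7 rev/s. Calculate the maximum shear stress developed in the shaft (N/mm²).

8.35 N/mm²

ω = 2π·38.7 = 243.2 rad/s, so T = P/ω = 7.93×10³ / 243.2 = 32.61 N·m.
J = πd⁴/32 = π(0.0271)⁴/32 = 5.295×10^-8 m⁴.
τ_max = T·r/J = 32.61 × 0.0136 / 5.295×10^-8 = 8.345×10^6 Pa.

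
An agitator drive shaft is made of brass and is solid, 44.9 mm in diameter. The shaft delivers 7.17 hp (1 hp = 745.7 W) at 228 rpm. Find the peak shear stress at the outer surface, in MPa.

ω = 2π·228/60 = 23.88 rad/s, so T = P/ω = 7.17×745.7 / 23.88 = 223.9 N·m.
J = πd⁴/32 = π(0.0449)⁴/32 = 3.990×10^-7 m⁴.
τ_max = T·r/J = 223.9 × 0.0224 / 3.990×10^-7 = 1.260×10^7 Pa.

12.6 MPa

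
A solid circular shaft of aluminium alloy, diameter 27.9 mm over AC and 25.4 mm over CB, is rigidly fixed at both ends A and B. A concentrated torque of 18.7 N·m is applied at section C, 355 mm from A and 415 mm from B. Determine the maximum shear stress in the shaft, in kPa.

2760 kPa

Compatibility: T_A·a/J_AC = T_B·b/J_CB with T_A + T_B = T₀.
J_AC = 5.95×10^-8 m⁴, J_CB = 4.09×10^-8 m⁴, so T_A = T₀·(J_AC/a)/((J_AC/a)+(J_CB/b)) = 11.78 N·m, T_B = 6.921 N·m.
τ in each portion: τ_AC = 2.76×10^6 Pa, τ_CB = 2.15×10^6 Pa; maximum is in AC.
τ_max = T_AC·r/J = 11.78·0.0139/5.95×10^-8 = 2.762×10^6 Pa.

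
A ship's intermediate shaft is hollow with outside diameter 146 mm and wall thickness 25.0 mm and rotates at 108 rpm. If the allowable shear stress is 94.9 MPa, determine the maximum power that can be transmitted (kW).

533 kW

J = π(d_o⁴ − d_i⁴)/32 = π(0.146⁴ − 0.0960⁴)/32 = 3.627×10^-5 m⁴.
T_max = τ_allow·J/r = 9.49×10^7 × 3.627×10^-5 / 0.0730 = 47150 N·m.
ω = 2π·108/60 = 11.31 rad/s, so P_max = T_max·ω = 5.333×10^5 W.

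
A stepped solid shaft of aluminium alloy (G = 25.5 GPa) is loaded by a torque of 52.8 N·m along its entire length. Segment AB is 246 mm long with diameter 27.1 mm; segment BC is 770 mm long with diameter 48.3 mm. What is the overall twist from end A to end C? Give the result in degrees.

J_AB = π(0.0271)⁴/32 = 5.30×10^-8 m⁴; J_BC = π(0.0483)⁴/32 = 5.34×10^-7 m⁴.
θ = (T/G)·Σ L_i/J_i = (52.80/25.5×10⁹)·(0.246/5.30×10^-8 + 0.770/5.34×10^-7) = 0.01260 rad.

0.722°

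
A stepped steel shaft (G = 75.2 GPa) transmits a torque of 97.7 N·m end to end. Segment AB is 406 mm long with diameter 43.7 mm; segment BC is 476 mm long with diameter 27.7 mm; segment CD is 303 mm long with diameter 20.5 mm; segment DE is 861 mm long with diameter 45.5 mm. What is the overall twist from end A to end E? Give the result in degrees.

2.15°

J_AB = π(0.0437)⁴/32 = 3.58×10^-7 m⁴; J_BC = π(0.0277)⁴/32 = 5.78×10^-8 m⁴; J_CD = π(0.0205)⁴/32 = 1.73×10^-8 m⁴; J_DE = π(0.0455)⁴/32 = 4.21×10^-7 m⁴.
θ = (T/G)·Σ L_i/J_i = (97.70/75.2×10⁹)·(0.406/3.58×10^-7 + 0.476/5.78×10^-8 + 0.303/1.73×10^-8 + 0.861/4.21×10^-7) = 0.03754 rad.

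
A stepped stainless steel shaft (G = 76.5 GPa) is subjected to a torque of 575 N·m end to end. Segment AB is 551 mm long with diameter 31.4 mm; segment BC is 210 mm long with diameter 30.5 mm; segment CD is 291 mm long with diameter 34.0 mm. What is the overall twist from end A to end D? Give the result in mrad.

78.6 mrad

J_AB = π(0.0314)⁴/32 = 9.54×10^-8 m⁴; J_BC = π(0.0305)⁴/32 = 8.50×10^-8 m⁴; J_CD = π(0.0340)⁴/32 = 1.31×10^-7 m⁴.
θ = (T/G)·Σ L_i/J_i = (575.0/76.5×10⁹)·(0.551/9.54×10^-8 + 0.210/8.50×10^-8 + 0.291/1.31×10^-7) = 0.07865 rad.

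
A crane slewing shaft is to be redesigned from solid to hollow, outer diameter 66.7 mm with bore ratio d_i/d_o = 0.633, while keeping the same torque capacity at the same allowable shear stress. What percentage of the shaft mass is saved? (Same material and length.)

32.7 %

Equal τ_max and T ⇒ the solid shaft needs d_s³ = d_o³(1−k⁴), so d_s = 66.7·(1−0.633⁴)^(1/3) = 62.92 mm.
Area ratio A_h/A_s = d_o²(1−k²)/d_s² = (1−k²)/(1−k⁴)^(2/3) = 0.6735.
Mass saving = 1 − 0.6735 = 32.7 %.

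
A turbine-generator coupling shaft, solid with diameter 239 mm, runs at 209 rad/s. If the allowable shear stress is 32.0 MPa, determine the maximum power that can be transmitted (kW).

J = πd⁴/32 = π(0.239)⁴/32 = 3.203×10^-4 m⁴.
T_max = τ_allow·J/r = 3.20×10^7 × 3.203×10^-4 / 0.119 = 85780 N·m.
ω = 209 rad/s, so P_max = T_max·ω = 1.793×10^7 W.

17900 kW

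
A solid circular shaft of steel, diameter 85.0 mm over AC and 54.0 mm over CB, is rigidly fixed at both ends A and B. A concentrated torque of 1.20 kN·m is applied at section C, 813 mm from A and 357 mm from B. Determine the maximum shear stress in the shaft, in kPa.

Compatibility: T_A·a/J_AC = T_B·b/J_CB with T_A + T_B = T₀.
J_AC = 5.12×10^-6 m⁴, J_CB = 8.35×10^-7 m⁴, so T_A = T₀·(J_AC/a)/((J_AC/a)+(J_CB/b)) = 875.3 N·m, T_B = 324.7 N·m.
τ in each portion: τ_AC = 7.26×10^6 Pa, τ_CB = 1.05×10^7 Pa; maximum is in CB.
τ_max = T_CB·r/J = 324.7·0.0270/8.35×10^-7 = 1.050×10^7 Pa.

10500 kPa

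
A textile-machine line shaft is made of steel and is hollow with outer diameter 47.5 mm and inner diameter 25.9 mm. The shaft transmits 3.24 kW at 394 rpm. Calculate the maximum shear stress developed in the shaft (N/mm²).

4.09 N/mm²

ω = 2π·394/60 = 41.26 rad/s, so T = P/ω = 3.24×10³ / 41.26 = 78.53 N·m.
J = π(d_o⁴ − d_i⁴)/32 = π(0.0475⁴ − 0.0259⁴)/32 = 4.556×10^-7 m⁴.
τ_max = T·r/J = 78.53 × 0.0238 / 4.556×10^-7 = 4.094×10^6 Pa.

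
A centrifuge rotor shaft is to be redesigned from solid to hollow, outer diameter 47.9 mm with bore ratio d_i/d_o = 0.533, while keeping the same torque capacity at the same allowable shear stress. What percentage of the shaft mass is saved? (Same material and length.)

Equal τ_max and T ⇒ the solid shaft needs d_s³ = d_o³(1−k⁴), so d_s = 47.9·(1−0.533⁴)^(1/3) = 46.58 mm.
Area ratio A_h/A_s = d_o²(1−k²)/d_s² = (1−k²)/(1−k⁴)^(2/3) = 0.7572.
Mass saving = 1 − 0.7572 = 24.3 %.

24.3 %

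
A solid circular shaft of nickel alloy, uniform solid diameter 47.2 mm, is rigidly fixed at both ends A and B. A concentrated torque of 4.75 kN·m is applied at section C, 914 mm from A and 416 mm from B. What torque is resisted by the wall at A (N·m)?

With uniform GJ and both ends fixed, compatibility θ_AC = θ_CB gives T_A·a = T_B·b, together with T_A + T_B = T₀.
T_A = T₀·b/(a+b) = 4750·416/1330 = 1486 N·m; T_B = 3264 N·m.

1490 N·m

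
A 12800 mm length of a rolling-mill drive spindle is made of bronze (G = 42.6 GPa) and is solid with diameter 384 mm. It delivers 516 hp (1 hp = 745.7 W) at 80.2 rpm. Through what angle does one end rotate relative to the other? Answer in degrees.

0.369°

ω = 2π·80.2/60 = 8.399 rad/s, so T = P/ω = 516×745.7 / 8.399 = 45820 N·m.
J = πd⁴/32 = π(0.384)⁴/32 = 2.135×10^-3 m⁴.
θ = T·L/(G·J) = 45820 × 12.8 / (42.6×10⁹ × 2.135×10^-3) = 6.449×10^-3 rad.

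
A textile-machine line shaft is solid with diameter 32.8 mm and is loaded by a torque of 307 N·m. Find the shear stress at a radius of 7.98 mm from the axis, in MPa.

21.6 MPa

J = πd⁴/32 = π(0.0328)⁴/32 = 1.136×10^-7 m⁴.
Shear stress varies linearly with radius: τ = T·r/J = 307.0 × 0.00798 / 1.136×10^-7 = 2.156×10^7 Pa.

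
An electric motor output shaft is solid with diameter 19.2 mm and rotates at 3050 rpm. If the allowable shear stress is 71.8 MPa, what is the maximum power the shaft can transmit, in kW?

J = πd⁴/32 = π(0.0192)⁴/32 = 1.334×10^-8 m⁴.
T_max = τ_allow·J/r = 7.18×10^7 × 1.334×10^-8 / 0.00960 = 99.78 N·m.
ω = 2π·3050/60 = 319.4 rad/s, so P_max = T_max·ω = 3.187×10^4 W.

31.9 kW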